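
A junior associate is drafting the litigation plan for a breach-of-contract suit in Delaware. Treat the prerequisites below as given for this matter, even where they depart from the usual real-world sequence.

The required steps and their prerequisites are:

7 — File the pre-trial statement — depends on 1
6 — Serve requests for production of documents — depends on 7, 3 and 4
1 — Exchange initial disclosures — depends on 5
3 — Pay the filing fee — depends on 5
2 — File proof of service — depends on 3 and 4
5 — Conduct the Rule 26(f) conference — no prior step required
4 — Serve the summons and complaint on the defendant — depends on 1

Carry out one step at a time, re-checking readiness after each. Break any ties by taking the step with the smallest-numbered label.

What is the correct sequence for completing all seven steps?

5 → 1 → 3 → 4 → 2 → 7 → 6

5 has no prerequisites → 5 first.
Now 1 and 3 have their prerequisites met. 1 has the earlier label, so 1 next.
3, 4 and 7 are all available; 3 has the earlier label → 3.
Ready: 4 and 7. 4 has the earlier label → 4.
Now 2 and 7 have their prerequisites met. 2 has the earlier label, so 2 next.
7 needed 1, now all done → 7.
Next only 6 has its prerequisites met → 6.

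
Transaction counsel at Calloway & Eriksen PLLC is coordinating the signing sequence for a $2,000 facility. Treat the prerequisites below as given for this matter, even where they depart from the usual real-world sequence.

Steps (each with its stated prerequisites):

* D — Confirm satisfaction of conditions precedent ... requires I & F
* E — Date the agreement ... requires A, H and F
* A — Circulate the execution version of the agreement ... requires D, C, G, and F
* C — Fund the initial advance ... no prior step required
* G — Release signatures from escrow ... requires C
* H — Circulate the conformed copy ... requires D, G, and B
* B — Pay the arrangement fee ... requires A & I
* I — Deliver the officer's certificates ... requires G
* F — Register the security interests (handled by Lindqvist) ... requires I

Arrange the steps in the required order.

C, G, I, F, D, A, B, H, E

C is the only step with nothing outstanding, so it goes first.
That leaves G as the only ready step → G.
Next only I has its prerequisites met → I.
That leaves F as the only ready step → F.
That leaves D as the only ready step → D.
Next only A has its prerequisites met → A.
That leaves B as the only ready step → B.
H is the only step now ready → H.
E is the only step now ready → E.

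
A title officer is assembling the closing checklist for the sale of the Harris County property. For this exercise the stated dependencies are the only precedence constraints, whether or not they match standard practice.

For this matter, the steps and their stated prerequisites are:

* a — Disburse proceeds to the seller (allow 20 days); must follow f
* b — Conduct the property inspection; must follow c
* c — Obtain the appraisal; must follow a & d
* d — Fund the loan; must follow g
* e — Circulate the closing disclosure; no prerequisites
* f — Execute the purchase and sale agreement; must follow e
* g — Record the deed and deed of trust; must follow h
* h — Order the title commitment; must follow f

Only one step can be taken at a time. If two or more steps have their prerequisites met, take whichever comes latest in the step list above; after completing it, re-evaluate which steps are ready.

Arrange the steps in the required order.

e → f → h → g → d → a → c → b

Only e has no prerequisites, so it is first.
f needed e, now all done → f.
Now h and a have their prerequisites met. h is listed later, so h next.
g now also ready, so the ready set is {g, a}; g is listed later → g.
d and a are both available; d is listed later → d.
Next only a has its prerequisites met → a.
c is the only step now ready → c.
That leaves b as the only ready step → b.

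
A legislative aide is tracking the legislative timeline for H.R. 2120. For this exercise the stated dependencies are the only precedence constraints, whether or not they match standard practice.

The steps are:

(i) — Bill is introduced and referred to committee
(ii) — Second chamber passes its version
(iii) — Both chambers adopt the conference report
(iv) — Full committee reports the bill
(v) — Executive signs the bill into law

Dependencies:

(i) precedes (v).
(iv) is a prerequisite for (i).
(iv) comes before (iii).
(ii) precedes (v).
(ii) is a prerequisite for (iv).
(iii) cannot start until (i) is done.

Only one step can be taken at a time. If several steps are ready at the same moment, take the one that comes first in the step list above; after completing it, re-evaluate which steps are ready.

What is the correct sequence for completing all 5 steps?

(ii) (iv) (i) (iii) (v)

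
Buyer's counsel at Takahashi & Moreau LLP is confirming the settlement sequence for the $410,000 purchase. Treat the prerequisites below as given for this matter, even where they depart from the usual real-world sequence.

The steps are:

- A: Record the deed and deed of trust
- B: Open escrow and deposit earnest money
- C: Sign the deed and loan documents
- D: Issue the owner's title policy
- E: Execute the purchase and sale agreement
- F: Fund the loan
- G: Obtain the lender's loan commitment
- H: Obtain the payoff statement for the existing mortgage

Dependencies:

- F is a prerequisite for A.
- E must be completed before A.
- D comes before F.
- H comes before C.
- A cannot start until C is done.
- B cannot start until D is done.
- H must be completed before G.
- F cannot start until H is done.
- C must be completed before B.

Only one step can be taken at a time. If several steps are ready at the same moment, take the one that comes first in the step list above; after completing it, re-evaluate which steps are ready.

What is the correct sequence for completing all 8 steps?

D E H C B F A G

D, E and H have no prerequisites; D is listed earlier, so D is first.
Now E and H have their prerequisites met. E is listed earlier, so E next.
Next only H has its prerequisites met → H.
C, F and G are all available; C is listed earlier → C.
B now also ready, so the ready set is {B, F, G}; B is listed earlier → B.
Now F and G have their prerequisites met. F is listed earlier, so F next.
A now also ready, so the ready set is {A, G}; A is listed earlier → A.
That leaves G as the only ready step → G.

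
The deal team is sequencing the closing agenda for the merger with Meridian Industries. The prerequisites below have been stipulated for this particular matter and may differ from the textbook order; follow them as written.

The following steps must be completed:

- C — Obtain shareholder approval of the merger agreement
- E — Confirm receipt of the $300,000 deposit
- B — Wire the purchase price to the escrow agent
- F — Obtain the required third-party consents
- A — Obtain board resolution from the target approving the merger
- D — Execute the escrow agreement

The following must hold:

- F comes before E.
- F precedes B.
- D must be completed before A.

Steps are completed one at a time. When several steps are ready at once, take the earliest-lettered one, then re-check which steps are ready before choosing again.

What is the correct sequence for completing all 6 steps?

C → D → A → F → B → E

C, D and F have no prerequisites; C has the earlier label, so C is first.
D and F are both available; D has the earlier label → D.
A now also ready, so the ready set is {A, F}; A has the earlier label → A.
That leaves F as the only ready step → F.
B and E are both available; B has the earlier label → B.
That leaves E as the only ready step → E.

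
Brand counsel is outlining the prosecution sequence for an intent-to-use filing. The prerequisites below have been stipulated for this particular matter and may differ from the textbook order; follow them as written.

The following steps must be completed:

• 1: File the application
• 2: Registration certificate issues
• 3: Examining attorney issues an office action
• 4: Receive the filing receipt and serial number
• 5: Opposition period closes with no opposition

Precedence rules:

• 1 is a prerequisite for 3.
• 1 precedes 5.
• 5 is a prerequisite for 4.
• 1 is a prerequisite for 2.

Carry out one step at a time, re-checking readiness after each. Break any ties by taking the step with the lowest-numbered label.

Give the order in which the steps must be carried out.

1, 2, 3, 5, 4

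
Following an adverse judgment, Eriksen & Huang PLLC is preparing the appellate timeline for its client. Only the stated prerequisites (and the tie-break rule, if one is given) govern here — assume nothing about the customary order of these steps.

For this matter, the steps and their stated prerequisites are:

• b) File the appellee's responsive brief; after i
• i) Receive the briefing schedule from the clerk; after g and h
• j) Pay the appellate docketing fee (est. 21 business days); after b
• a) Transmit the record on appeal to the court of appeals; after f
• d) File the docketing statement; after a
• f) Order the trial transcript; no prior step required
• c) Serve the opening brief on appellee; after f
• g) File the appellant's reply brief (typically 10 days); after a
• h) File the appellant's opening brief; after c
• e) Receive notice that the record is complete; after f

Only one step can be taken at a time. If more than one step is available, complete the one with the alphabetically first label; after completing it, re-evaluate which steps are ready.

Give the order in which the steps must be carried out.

Only f has no prerequisites, so it is first.
Now a, c and e have their prerequisites met. a has the earlier label, so a next.
Now c, d, e and g have their prerequisites met. c has the earlier label, so c next.
Now d, e, g and h have their prerequisites met. d has the earlier label, so d next.
Now e, g and h have their prerequisites met. e has the earlier label, so e next.
Ready: g and h. g has the earlier label → g.
Next only h has its prerequisites met → h.
i is the only step now ready → i.
b needed i, now all done → b.
That leaves j as the only ready step → j.

f, a, c, d, e, g, h, i, b, j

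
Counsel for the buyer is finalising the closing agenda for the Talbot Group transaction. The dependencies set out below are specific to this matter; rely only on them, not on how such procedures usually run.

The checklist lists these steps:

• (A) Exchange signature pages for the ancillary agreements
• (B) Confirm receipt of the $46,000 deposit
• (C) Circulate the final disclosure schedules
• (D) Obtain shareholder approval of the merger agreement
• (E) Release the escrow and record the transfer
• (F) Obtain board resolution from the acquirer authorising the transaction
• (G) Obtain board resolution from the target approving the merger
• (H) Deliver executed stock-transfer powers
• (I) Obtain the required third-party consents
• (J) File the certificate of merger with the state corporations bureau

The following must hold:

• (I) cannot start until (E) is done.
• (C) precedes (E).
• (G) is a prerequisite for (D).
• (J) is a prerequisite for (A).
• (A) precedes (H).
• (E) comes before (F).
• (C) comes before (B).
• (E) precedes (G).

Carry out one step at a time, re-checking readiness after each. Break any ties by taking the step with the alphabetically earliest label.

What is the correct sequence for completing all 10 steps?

(C) → (B) → (E) → (F) → (G) → (D) → (I) → (J) → (A) → (H)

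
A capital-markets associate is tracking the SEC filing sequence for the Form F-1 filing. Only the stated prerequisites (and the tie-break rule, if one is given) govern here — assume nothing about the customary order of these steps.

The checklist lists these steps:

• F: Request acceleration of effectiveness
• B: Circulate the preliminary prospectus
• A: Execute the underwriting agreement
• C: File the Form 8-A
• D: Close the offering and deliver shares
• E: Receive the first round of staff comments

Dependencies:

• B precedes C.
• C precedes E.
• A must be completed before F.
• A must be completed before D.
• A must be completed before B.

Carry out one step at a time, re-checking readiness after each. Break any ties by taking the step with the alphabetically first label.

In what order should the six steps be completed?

Only A has no prerequisites, so it is first.
Now B, D and F have their prerequisites met. B has the earlier label, so B next.
C now also ready, so the ready set is {C, D, F}; C has the earlier label → C.
Ready: D, E and F. D has the earlier label → D.
E and F are both available; E has the earlier label → E.
F is the only step now ready → F.

A → B → C → D → E → F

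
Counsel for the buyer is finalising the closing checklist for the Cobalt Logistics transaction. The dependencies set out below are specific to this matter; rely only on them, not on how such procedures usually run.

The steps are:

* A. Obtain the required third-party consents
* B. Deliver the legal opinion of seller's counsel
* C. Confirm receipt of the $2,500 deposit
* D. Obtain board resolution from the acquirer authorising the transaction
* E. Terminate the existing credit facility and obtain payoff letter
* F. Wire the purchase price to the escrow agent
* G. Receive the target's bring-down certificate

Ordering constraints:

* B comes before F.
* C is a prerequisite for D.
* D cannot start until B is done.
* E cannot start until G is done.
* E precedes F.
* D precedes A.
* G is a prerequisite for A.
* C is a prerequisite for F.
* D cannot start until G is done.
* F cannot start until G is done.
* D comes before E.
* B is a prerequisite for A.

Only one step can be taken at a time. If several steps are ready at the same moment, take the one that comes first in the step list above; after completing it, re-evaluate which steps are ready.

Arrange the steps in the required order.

Nothing is required for B, C and G. B is listed earlier → B first.
Ready: C and G. C is listed earlier → C.
That leaves G as the only ready step → G.
D is the only step now ready → D.
Ready: A and E. A is listed earlier → A.
That leaves E as the only ready step → E.
That leaves F as the only ready step → F.

B C G D A E F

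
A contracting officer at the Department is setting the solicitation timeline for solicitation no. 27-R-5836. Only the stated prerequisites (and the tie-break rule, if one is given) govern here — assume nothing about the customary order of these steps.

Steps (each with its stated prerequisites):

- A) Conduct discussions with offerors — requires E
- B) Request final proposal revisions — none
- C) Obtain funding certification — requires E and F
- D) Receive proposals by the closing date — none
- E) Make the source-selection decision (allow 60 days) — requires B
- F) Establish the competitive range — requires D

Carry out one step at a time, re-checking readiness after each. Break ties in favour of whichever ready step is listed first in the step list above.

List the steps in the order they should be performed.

B and D have no prerequisites; B is listed earlier, so B is first.
Ready: D and E. D is listed earlier → D.
E and F are both available; E is listed earlier → E.
A and F are both available; A is listed earlier → A.
F needed D, now all done → F.
That leaves C as the only ready step → C.

B, D, E, A, F, C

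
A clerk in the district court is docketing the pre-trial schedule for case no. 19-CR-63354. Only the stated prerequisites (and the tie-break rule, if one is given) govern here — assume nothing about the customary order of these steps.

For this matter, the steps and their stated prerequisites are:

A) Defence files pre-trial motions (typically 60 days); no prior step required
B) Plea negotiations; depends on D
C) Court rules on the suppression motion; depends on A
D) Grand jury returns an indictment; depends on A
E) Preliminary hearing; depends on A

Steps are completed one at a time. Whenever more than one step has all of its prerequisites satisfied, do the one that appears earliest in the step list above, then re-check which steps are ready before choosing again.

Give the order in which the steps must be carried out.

A, C, D, B, E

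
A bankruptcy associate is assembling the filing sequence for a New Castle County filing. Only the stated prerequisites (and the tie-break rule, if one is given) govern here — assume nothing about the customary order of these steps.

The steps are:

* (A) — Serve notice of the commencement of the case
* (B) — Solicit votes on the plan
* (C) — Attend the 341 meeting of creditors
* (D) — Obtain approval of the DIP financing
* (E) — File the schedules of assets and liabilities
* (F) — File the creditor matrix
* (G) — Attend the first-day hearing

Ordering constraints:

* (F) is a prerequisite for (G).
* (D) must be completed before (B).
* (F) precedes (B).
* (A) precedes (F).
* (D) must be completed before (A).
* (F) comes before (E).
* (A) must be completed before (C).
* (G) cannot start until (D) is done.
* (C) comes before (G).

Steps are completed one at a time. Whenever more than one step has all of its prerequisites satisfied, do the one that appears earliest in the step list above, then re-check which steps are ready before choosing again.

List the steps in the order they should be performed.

(D) (A) (C) (F) (B) (E) (G)

Only (D) has no prerequisites, so it is first.
That leaves (A) as the only ready step → (A).
(C) and (F) are both available; (C) is listed earlier → (C).
Next only (F) has its prerequisites met → (F).
(B), (E) and (G) are all available; (B) is listed earlier → (B).
(E) and (G) are both available; (E) is listed earlier → (E).
(G) needed (C), (D) and (F), now all done → (G).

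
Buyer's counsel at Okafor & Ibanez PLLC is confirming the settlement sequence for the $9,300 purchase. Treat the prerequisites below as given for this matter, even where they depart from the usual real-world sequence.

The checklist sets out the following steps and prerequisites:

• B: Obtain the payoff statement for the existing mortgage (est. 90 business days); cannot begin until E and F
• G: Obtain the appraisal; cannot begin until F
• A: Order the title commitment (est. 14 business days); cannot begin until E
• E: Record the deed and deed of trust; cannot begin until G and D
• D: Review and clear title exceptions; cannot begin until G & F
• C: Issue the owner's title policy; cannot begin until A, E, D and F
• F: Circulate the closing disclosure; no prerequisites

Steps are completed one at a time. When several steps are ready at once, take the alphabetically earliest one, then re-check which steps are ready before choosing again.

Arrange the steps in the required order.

F, G, D, E, A, B, C

F has no prerequisites → F first.
That leaves G as the only ready step → G.
D needed F and G, now all done → D.
E needed D and G, now all done → E.
Now A and B have their prerequisites met. A has the earlier label, so A next.
Ready: B and C. B has the earlier label → B.
C needed A, D, E and F, now all done → C.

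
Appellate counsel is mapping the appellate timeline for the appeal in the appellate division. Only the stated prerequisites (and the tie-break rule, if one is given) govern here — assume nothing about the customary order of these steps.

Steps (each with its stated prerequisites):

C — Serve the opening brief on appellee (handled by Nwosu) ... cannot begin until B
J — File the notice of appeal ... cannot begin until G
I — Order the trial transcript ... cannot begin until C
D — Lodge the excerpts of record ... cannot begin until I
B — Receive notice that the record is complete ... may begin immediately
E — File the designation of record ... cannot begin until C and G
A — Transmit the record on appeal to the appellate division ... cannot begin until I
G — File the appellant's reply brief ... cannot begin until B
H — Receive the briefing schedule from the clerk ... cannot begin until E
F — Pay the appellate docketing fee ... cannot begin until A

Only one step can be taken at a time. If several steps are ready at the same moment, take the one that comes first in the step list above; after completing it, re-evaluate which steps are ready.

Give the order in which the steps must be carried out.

B C I D A G J E H F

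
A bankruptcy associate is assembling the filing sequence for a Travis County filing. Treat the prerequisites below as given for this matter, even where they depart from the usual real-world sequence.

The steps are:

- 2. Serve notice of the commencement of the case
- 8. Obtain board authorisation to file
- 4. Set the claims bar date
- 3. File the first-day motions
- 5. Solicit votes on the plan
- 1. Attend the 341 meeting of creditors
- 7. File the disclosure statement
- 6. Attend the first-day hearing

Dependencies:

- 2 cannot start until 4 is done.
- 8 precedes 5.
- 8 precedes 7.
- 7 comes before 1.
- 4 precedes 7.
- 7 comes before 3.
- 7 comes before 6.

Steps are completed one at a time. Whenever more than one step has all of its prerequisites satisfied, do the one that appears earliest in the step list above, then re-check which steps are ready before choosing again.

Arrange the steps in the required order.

8, 4, 2, 5, 7, 3, 1, 6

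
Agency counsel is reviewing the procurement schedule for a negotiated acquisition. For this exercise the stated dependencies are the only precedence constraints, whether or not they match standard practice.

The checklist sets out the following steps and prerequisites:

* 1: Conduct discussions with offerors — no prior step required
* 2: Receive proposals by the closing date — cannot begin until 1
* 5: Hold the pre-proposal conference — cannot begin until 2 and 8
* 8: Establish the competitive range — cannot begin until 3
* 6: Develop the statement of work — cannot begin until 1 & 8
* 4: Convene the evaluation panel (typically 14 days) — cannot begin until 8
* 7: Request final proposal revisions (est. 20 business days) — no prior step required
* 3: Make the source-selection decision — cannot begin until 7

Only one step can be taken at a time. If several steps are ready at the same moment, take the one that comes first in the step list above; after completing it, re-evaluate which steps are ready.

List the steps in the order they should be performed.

1 2 7 3 8 5 6 4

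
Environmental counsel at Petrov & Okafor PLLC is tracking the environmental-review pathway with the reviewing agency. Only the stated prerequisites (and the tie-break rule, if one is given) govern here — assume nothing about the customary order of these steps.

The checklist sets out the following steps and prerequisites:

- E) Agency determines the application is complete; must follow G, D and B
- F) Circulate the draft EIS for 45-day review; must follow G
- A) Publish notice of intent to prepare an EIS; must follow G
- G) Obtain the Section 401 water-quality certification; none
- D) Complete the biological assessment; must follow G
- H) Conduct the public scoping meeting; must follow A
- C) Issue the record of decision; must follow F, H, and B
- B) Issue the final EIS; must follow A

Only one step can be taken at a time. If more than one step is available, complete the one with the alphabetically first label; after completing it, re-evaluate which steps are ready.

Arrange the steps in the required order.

Only G has no prerequisites, so it is first.
Now A, D and F have their prerequisites met. A has the earlier label, so A next.
Ready: B, D, F and H. B has the earlier label → B.
Now D, F and H have their prerequisites met. D has the earlier label, so D next.
E now also ready, so the ready set is {E, F, H}; E has the earlier label → E.
Ready: F and H. F has the earlier label → F.
H is the only step now ready → H.
Next only C has its prerequisites met → C.

G, A, B, D, E, F, H, C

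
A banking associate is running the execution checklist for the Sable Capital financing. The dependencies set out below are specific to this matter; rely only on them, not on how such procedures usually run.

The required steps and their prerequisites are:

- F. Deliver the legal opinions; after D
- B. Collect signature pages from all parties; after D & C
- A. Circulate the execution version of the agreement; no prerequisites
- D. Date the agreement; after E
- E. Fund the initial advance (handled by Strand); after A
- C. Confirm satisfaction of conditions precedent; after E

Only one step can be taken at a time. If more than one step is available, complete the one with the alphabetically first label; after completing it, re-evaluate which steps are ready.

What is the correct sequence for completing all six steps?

A, E, C, D, B, F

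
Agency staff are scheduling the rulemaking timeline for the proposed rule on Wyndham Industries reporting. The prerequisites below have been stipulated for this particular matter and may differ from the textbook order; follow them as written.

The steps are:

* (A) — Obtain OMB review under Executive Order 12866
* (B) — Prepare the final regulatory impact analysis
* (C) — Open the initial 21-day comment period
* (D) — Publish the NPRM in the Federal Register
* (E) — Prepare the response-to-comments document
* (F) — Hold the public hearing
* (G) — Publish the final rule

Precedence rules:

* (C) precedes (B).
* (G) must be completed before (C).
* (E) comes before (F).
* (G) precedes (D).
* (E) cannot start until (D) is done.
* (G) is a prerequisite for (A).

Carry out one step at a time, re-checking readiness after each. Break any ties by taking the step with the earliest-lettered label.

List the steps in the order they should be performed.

(G) (A) (C) (B) (D) (E) (F)

Only (G) has no prerequisites, so it is first.
Now (A), (C) and (D) have their prerequisites met. (A) has the earlier label, so (A) next.
(C) and (D) are both available; (C) has the earlier label → (C).
(B) and (D) are both available; (B) has the earlier label → (B).
(D) needed (G), now all done → (D).
(E) needed (D), now all done → (E).
(F) needed (E), now all done → (F).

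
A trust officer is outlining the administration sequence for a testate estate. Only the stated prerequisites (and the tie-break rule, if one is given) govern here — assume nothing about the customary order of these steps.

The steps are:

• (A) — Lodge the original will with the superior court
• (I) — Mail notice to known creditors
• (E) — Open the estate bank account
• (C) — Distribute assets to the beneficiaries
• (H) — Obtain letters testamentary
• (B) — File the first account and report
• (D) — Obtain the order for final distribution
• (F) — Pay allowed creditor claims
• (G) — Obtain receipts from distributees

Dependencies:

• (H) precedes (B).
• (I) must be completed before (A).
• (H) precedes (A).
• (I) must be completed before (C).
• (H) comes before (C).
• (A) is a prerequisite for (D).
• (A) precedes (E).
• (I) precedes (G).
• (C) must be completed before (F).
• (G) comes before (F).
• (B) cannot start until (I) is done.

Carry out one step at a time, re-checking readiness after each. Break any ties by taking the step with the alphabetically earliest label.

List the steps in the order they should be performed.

Nothing is required for (H) and (I). (H) has the earlier label → (H) first.
That leaves (I) as the only ready step → (I).
Now (A), (B), (C) and (G) have their prerequisites met. (A) has the earlier label, so (A) next.
Ready: (B), (C), (D), (E) and (G). (B) has the earlier label → (B).
Now (C), (D), (E) and (G) have their prerequisites met. (C) has the earlier label, so (C) next.
Now (D), (E) and (G) have their prerequisites met. (D) has the earlier label, so (D) next.
Ready: (E) and (G). (E) has the earlier label → (E).
That leaves (G) as the only ready step → (G).
(F) needed (C) and (G), now all done → (F).

(H) → (I) → (A) → (B) → (C) → (D) → (E) → (G) → (F)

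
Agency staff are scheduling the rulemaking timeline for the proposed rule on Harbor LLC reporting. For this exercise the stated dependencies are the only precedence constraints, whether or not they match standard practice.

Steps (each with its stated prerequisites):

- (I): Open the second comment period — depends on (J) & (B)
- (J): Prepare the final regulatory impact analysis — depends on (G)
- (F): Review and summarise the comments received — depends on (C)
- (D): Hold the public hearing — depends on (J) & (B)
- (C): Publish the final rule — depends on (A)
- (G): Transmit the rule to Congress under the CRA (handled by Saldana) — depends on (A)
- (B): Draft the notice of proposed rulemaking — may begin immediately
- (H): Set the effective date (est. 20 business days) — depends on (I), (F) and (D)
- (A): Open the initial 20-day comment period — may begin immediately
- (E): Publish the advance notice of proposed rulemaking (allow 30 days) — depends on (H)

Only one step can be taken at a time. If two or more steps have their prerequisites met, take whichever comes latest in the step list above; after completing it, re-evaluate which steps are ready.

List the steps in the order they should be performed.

(A) (B) (G) (C) (F) (J) (D) (I) (H) (E)

(A) and (B) have no prerequisites; (A) is listed later, so (A) is first.
(G) and (C) now also ready, so the ready set is {(B), (G), (C)}; (B) is listed later → (B).
(G) and (C) are both available; (G) is listed later → (G).
(J) now also ready, so the ready set is {(C), (J)}; (C) is listed later → (C).
Ready: (F) and (J). (F) is listed later → (F).
That leaves (J) as the only ready step → (J).
Now (D) and (I) have their prerequisites met. (D) is listed later, so (D) next.
(I) needed (B) and (J), now all done → (I).
That leaves (H) as the only ready step → (H).
Next only (E) has its prerequisites met → (E).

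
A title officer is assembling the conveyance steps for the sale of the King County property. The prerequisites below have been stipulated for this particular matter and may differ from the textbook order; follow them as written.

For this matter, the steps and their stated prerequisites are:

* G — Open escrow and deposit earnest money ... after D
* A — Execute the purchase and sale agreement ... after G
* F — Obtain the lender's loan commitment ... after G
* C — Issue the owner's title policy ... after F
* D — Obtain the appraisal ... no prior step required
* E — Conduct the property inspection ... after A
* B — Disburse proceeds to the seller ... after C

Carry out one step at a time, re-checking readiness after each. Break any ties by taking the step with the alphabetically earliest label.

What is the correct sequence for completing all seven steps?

D has no prerequisites → D first.
That leaves G as the only ready step → G.
Now A and F have their prerequisites met. A has the earlier label, so A next.
Now E and F have their prerequisites met. E has the earlier label, so E next.
F needed G, now all done → F.
C is the only step now ready → C.
B needed C, now all done → B.

D → G → A → E → F → C → B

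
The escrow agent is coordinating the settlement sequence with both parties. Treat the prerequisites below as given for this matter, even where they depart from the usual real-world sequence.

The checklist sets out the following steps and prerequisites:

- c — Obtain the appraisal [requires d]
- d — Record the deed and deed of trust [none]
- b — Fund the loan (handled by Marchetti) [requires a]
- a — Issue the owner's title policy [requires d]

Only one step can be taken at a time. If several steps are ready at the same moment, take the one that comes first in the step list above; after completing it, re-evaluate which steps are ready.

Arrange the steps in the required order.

d, c, a, b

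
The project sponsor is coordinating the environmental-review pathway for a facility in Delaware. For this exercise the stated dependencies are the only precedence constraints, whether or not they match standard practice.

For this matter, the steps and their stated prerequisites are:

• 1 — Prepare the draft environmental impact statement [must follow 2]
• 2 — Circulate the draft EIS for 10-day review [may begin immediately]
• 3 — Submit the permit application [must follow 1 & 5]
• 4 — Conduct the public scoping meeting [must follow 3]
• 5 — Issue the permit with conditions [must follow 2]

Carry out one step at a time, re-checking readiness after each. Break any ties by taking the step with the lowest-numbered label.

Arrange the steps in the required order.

2, 1, 5, 3, 4

2 has no prerequisites → 2 first.
1 and 5 are both available; 1 has the earlier label → 1.
Next only 5 has its prerequisites met → 5.
That leaves 3 as the only ready step → 3.
4 needed 3, now all done → 4.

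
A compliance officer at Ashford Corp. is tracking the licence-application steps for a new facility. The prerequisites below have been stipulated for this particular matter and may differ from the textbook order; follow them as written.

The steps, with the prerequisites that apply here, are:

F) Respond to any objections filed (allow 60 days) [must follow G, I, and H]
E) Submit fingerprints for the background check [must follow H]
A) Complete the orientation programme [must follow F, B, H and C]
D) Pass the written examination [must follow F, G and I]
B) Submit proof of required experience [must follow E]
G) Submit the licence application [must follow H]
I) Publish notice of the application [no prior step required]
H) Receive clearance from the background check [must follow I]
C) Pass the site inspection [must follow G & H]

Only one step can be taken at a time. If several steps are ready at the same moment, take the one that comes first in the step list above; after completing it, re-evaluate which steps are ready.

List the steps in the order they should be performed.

Only I has no prerequisites, so it is first.
That leaves H as the only ready step → H.
E and G are both available; E is listed earlier → E.
B and G are both available; B is listed earlier → B.
Next only G has its prerequisites met → G.
Ready: F and C. F is listed earlier → F.
D now also ready, so the ready set is {D, C}; D is listed earlier → D.
C is the only step now ready → C.
A needed F, B, H and C, now all done → A.

I → H → E → B → G → F → D → C → A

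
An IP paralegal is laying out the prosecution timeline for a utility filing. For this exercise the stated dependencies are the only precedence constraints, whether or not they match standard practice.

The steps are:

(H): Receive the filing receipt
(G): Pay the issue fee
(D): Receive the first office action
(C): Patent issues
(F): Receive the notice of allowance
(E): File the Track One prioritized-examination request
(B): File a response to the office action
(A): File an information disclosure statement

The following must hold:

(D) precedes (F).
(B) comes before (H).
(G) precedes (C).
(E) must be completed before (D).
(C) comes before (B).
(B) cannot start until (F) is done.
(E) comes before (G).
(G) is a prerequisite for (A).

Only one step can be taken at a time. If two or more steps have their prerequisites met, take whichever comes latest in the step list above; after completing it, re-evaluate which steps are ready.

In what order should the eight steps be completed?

(E), (D), (F), (G), (A), (C), (B), (H)

Only (E) has no prerequisites, so it is first.
(D) and (G) are both available; (D) is listed later → (D).
(F) now also ready, so the ready set is {(F), (G)}; (F) is listed later → (F).
(G) needed (E), now all done → (G).
Now (A) and (C) have their prerequisites met. (A) is listed later, so (A) next.
(C) needed (G), now all done → (C).
(B) needed (F) and (C), now all done → (B).
(H) needed (B), now all done → (H).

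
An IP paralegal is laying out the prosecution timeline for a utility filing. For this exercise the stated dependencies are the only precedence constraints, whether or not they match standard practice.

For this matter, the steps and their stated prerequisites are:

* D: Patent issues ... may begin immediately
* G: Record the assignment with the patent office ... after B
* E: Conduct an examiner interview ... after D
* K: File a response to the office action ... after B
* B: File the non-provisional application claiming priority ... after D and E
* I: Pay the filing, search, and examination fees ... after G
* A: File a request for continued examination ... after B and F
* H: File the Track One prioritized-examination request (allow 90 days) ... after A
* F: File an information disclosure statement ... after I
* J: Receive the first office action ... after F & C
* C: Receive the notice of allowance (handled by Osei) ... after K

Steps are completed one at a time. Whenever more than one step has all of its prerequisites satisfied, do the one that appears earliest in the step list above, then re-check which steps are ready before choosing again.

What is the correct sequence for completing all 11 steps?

D is the only step with nothing outstanding, so it goes first.
That leaves E as the only ready step → E.
B needed D and E, now all done → B.
Now G and K have their prerequisites met. G is listed earlier, so G next.
K and I are both available; K is listed earlier → K.
C now also ready, so the ready set is {I, C}; I is listed earlier → I.
F now also ready, so the ready set is {F, C}; F is listed earlier → F.
A and C are both available; A is listed earlier → A.
Now H and C have their prerequisites met. H is listed earlier, so H next.
C needed K, now all done → C.
J needed F and C, now all done → J.

D, E, B, G, K, I, F, A, H, C, J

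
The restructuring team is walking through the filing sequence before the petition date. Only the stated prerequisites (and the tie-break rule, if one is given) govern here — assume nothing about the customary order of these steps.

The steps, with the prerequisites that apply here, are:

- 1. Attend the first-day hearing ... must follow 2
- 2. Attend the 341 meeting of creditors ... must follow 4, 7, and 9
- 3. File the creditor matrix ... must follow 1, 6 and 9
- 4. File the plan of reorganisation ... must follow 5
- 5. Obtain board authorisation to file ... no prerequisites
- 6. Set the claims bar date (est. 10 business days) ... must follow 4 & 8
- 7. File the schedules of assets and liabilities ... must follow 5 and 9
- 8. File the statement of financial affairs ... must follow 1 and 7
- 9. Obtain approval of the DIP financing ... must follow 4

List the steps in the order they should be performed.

5 4 9 7 2 1 8 6 3

5 is the only step with nothing outstanding, so it goes first.
Next only 4 has its prerequisites met → 4.
9 is the only step now ready → 9.
Next only 7 has its prerequisites met → 7.
Next only 2 has its prerequisites met → 2.
1 needed 2, now all done → 1.
8 needed 1 and 7, now all done → 8.
That leaves 6 as the only ready step → 6.
Next only 3 has its prerequisites met → 3.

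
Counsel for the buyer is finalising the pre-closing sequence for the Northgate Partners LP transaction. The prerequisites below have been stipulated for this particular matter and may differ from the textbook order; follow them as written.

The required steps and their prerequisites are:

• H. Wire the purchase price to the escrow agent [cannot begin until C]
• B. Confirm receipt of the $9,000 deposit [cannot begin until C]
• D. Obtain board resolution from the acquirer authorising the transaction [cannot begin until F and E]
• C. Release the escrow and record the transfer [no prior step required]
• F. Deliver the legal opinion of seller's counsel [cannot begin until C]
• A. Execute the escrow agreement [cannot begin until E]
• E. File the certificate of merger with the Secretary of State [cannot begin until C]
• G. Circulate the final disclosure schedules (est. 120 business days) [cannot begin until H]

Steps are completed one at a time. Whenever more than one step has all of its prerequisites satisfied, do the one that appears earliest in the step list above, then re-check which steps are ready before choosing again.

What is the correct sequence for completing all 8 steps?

C is the only step with nothing outstanding, so it goes first.
H, B, F and E are all available; H is listed earlier → H.
Ready: B, F, E and G. B is listed earlier → B.
Now F, E and G have their prerequisites met. F is listed earlier, so F next.
Ready: E and G. E is listed earlier → E.
Now D, A and G have their prerequisites met. D is listed earlier, so D next.
Ready: A and G. A is listed earlier → A.
G needed H, now all done → G.

C, H, B, F, E, D, A, G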